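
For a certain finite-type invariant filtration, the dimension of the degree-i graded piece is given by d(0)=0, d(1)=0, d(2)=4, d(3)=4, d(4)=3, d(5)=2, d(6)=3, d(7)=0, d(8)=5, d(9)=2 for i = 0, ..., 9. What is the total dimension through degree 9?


Total dimension = d(0) + d(1) + ... + d(9)
= 0 + 0 + 4 + 4 + 3 + 2 + 3 + 0 + 5 + 2
= 23

23


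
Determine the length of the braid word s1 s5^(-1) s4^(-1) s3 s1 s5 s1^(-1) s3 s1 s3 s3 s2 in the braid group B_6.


The word length counts the number of generators (including inverses).
Listing each generator: s1, s5^(-1), s4^(-1), s3, s1, s5, s1^(-1), s3, s1, s3, s3, s2
There are 12 generators in this braid word.

12


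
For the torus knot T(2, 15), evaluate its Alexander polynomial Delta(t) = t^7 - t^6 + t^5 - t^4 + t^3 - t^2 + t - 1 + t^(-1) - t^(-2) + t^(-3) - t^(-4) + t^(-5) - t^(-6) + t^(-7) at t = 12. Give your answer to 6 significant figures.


Substituting t = 12 into Delta(t) = t^7 - t^6 + t^5 - t^4 + t^3 - t^2 + t - 1 + t^(-1) - t^(-2) + t^(-3) - t^(-4) + t^(-5) - t^(-6) + t^(-7):
Term values: (35831808) + (-2985984) + (248832) + (-20736) + (1728) + (-144) + (12) + (-1) + (0.0833333) + (-0.00694444) + (0.000578704) + (-4.82253e-05) + (4.01878e-06) + (-3.34898e-07) + (2.79082e-08)
Sum = 33075515.08
Rounded to 6 significant figures: 3.30755e+07

3.30755e+07


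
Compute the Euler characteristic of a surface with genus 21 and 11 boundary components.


chi = 2 - 2g - b
= 2 - 2*21 - 11
= 2 - 42 - 11 = -51

-51


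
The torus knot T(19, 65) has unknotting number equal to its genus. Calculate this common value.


For a torus knot T(p,q), both the unknotting number and genus equal (p-1)(q-1)/2.
= (19-1)(65-1)/2
= 18*64/2
= 1152/2 = 576

576


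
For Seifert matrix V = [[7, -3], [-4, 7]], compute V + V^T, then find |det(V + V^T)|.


Step 1: Form V + V^T where V = [[7, -3], [-4, 7]]
  V^T = [[7, -4], [-3, 7]]
  V + V^T = [[14, -7], [-7, 14]]
Step 2: det(V + V^T) = 14*14 - (-7)*(-7)
  = 196 - 49 = 147
Step 3: Knot determinant = |det(V + V^T)| = |147| = 147

147


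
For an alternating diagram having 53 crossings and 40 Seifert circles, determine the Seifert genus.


For alternating knots, g = (c - s + 1)/2.
= (53 - 40 + 1)/2
= 14/2 = 7

7


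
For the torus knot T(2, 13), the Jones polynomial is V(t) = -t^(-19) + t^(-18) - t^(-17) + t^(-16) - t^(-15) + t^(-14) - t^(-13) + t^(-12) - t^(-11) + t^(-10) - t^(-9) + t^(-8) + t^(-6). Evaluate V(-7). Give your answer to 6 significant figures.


Substituting t = -7 into V(t) = -t^(-19) + t^(-18) - t^(-17) + t^(-16) - t^(-15) + t^(-14) - t^(-13) + t^(-12) - t^(-11) + t^(-10) - t^(-9) + t^(-8) + t^(-6):
  (-)t^(-19) = 8.77278e-17
  (+)t^(-18) = 6.14095e-16
  (-)t^(-17) = 4.29866e-15
  (+)t^(-16) = 3.00906e-14
  (-)t^(-15) = 2.10634e-13
  (+)t^(-14) = 1.47444e-12
  (-)t^(-13) = 1.03211e-11
  (+)t^(-12) = 7.22476e-11
  (-)t^(-11) = 5.05733e-10
  (+)t^(-10) = 3.54013e-09
  (-)t^(-9) = 2.47809e-08
  (+)t^(-8) = 1.73467e-07
  (+)t^(-6) = 8.49986e-06
Sum = (8.77278e-17) + (6.14095e-16) + (4.29866e-15) + (3.00906e-14) + (2.10634e-13) + (1.47444e-12) + (1.03211e-11) + (7.22476e-11) + (5.05733e-10) + (3.54013e-09) + (2.47809e-08) + (1.73467e-07) + (8.49986e-06)
= 8.702237365e-06
Rounded to 6 significant figures: 8.70224e-06

8.70224e-06


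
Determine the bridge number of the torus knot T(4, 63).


The bridge number of T(p,q) is min(p,q).
min(4, 63) = 4

4


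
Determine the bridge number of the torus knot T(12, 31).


The bridge number of T(p,q) is min(p,q).
min(12, 31) = 12

12


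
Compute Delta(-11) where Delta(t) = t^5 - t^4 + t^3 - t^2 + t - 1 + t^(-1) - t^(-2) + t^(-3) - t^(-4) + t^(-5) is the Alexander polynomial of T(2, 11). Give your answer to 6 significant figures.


Substituting t = -11 into Delta(t) = t^5 - t^4 + t^3 - t^2 + t - 1 + t^(-1) - t^(-2) + t^(-3) - t^(-4) + t^(-5):
Term values: (-161051) + (-14641) + (-1331) + (-121) + (-11) + (-1) + (-0.0909091) + (-0.00826446) + (-0.000751315) + (-6.83013e-05) + (-6.20921e-06)
Sum = -177156.1
Rounded to 6 significant figures: -177156

-177156


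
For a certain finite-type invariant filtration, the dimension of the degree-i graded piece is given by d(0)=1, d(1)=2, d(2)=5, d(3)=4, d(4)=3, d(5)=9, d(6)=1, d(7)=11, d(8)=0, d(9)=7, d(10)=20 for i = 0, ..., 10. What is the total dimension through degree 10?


Total dimension = d(0) + d(1) + ... + d(10)
= 1 + 2 + 5 + 4 + 3 + 9 + 1 + 11 + 0 + 7 + 20
= 63

63


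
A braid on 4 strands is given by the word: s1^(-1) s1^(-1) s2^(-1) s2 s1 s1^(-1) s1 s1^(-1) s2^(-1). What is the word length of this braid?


The word length counts the number of generators (including inverses).
Listing each generator: s1^(-1), s1^(-1), s2^(-1), s2, s1, s1^(-1), s1, s1^(-1), s2^(-1)
There are 9 generators in this braid word.

9


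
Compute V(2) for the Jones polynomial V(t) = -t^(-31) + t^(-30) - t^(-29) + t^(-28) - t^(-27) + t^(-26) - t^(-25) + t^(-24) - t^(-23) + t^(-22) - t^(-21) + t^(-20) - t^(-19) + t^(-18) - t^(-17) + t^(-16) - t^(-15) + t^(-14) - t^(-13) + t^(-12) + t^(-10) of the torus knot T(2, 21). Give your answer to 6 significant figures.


Substituting t = 2 into V(t) = -t^(-31) + t^(-30) - t^(-29) + t^(-28) - t^(-27) + t^(-26) - t^(-25) + t^(-24) - t^(-23) + t^(-22) - t^(-21) + t^(-20) - t^(-19) + t^(-18) - t^(-17) + t^(-16) - t^(-15) + t^(-14) - t^(-13) + t^(-12) + t^(-10):
  (-)t^(-31) = -4.65661e-10
  (+)t^(-30) = 9.31323e-10
  (-)t^(-29) = -1.86265e-09
  (+)t^(-28) = 3.72529e-09
  (-)t^(-27) = -7.45058e-09
  (+)t^(-26) = 1.49012e-08
  (-)t^(-25) = -2.98023e-08
  (+)t^(-24) = 5.96046e-08
  (-)t^(-23) = -1.19209e-07
  (+)t^(-22) = 2.38419e-07
  (-)t^(-21) = -4.76837e-07
  (+)t^(-20) = 9.53674e-07
  (-)t^(-19) = -1.90735e-06
  (+)t^(-18) = 3.8147e-06
  (-)t^(-17) = -7.62939e-06
  (+)t^(-16) = 1.52588e-05
  (-)t^(-15) = -3.05176e-05
  (+)t^(-14) = 6.10352e-05
  (-)t^(-13) = -0.00012207
  (+)t^(-12) = 0.000244141
  (+)t^(-10) = 0.000976562
Sum = (-4.65661e-10) + (9.31323e-10) + (-1.86265e-09) + (3.72529e-09) + (-7.45058e-09) + (1.49012e-08) + (-2.98023e-08) + (5.96046e-08) + (-1.19209e-07) + (2.38419e-07) + (-4.76837e-07) + (9.53674e-07) + (-1.90735e-06) + (3.8147e-06) + (-7.62939e-06) + (1.52588e-05) + (-3.05176e-05) + (6.10352e-05) + (-0.00012207) + (0.000244141) + (0.000976562)
= 0.001139322761
Rounded to 6 significant figures: 0.00113932

0.00113932


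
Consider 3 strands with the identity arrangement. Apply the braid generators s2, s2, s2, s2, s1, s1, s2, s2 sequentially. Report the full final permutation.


Starting with identity [1, 2, 3].
Apply generators in sequence:
  After s2: [1, 3, 2]
  After s2: [1, 2, 3]
  After s2: [1, 3, 2]
  After s2: [1, 2, 3]
  After s1: [2, 1, 3]
  After s1: [1, 2, 3]
  After s2: [1, 3, 2]
  After s2: [1, 2, 3]
Final permutation: [1, 2, 3]

[1, 2, 3]


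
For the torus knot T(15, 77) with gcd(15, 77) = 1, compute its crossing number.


For a torus knot T(p, q) with gcd(p,q)=1,
the crossing number is min(p*(q-1), q*(p-1)).
p*(q-1) = 15*76 = 1140
q*(p-1) = 77*14 = 1078
min(1140, 1078) = 1078

1078


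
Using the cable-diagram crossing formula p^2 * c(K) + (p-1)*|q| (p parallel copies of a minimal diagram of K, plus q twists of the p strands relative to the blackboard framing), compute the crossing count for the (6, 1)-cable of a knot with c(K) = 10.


Step 1: Each of the c(K) crossings of the companion diagram becomes p*p = p^2 crossings among the p parallel strands, and each of the |q| twists s_1 s_2 ... s_(p-1) adds (p-1) crossings.
  Crossings = p^2 * c(K) + (p-1)*|q|
Step 2: = 6^2 * 10 + (6-1)*1
Step 3: = 36*10 + 5*1
Step 4: = 360 + 5 = 365

365


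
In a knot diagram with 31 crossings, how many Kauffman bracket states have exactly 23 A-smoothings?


We choose which 23 of 31 crossings get A-smoothings.
C(31, 23) = 31! / (23! * 8!)
= 7888725

7888725


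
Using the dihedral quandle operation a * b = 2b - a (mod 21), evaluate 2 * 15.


2 * 15 = 2*15 - 2 mod 21
= 30 - 2 mod 21
= 28 mod 21 = 7

7


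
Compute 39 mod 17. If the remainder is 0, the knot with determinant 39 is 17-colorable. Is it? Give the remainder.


Step 1: A knot is p-colorable if and only if p divides its determinant.
Step 2: Compute 39 mod 17.
39 = 2 * 17 + 5
Step 3: 39 mod 17 = 5
Step 4: The knot is 17-colorable: no

5


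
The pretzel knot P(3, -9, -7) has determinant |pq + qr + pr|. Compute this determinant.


Step 1: Compute pq + qr + pr.
pq = 3*(-9) = -27
qr = (-9)*(-7) = 63
pr = 3*(-7) = -21
pq + qr + pr = -27 + 63 + (-21) = 15
Step 2: Take absolute value.
det(P(3,-9,-7)) = |15| = 15

15


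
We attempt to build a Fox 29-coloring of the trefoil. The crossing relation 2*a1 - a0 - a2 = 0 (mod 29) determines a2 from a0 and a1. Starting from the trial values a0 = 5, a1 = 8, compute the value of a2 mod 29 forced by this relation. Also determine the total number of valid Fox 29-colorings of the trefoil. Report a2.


Step 1: Apply the given crossing relation 2*a1 - a0 - a2 = 0 (mod 29).
  a2 = 2*a1 - a0 mod 29
  a2 = 2*8 - 5 mod 29
  a2 = 16 - 5 mod 29
  a2 = 11 mod 29 = 11
Step 2: The trefoil has determinant 3.
  Number of Fox p-colorings (p prime) is p^2 if p = 3, else p.
  Since 29 does not divide 3, only trivial (constant) colorings exist.
  (So the trial a0 = 5, a1 = 8 with a0 != a1 does NOT extend to a valid coloring of the whole trefoil: the other two crossing relations require 3*(a1 - a0) = 0 (mod 29), which fails.)
  Total colorings = 29
Step 3: a2 = 11, total Fox 29-colorings = 29

11


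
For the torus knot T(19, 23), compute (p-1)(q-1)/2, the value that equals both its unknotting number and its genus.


For a torus knot T(p,q), both the unknotting number and genus equal (p-1)(q-1)/2.
= (19-1)(23-1)/2
= 18*22/2
= 396/2 = 198

198


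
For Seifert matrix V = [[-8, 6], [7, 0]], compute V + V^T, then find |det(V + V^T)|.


Step 1: Form V + V^T where V = [[-8, 6], [7, 0]]
  V^T = [[-8, 7], [6, 0]]
  V + V^T = [[-16, 13], [13, 0]]
Step 2: det(V + V^T) = (-16)*0 - 13*13
  = 0 - 169 = -169
Step 3: Knot determinant = |det(V + V^T)| = |-169| = 169

169


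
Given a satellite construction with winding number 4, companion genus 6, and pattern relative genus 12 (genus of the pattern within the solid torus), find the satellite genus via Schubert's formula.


Schubert: g(satellite) = g_rel(pattern) + |winding| * g(companion),
where g_rel(pattern) is the genus of the pattern relative to the solid torus.
= 12 + 4 * 6
= 12 + 24 = 36

36


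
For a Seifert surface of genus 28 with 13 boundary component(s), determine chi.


chi = 2 - 2g - b
= 2 - 2*28 - 13
= 2 - 56 - 13 = -67

-67


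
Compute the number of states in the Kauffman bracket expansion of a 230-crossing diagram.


Each crossing contributes 2 choices (A-smoothing or B-smoothing).
Total states = 2^230 = 1725436586697640946858688965569256363112777243042596638790631055949824

1725436586697640946858688965569256363112777243042596638790631055949824


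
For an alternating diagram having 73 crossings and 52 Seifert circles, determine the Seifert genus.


For alternating knots, g = (c - s + 1)/2.
= (73 - 52 + 1)/2
= 22/2 = 11

11


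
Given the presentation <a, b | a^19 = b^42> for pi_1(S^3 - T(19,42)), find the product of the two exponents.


The relation is a^19 = b^42.
Product of exponents = 19 * 42
= 798

798


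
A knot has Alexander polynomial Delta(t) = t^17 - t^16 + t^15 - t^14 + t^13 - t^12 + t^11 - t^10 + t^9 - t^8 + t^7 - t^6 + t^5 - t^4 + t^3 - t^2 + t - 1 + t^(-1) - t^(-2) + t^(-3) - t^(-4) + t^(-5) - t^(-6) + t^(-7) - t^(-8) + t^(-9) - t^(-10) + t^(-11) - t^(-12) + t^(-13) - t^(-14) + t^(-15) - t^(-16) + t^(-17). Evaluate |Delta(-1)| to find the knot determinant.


Step 1: The polynomial has 35 terms with alternating signs, exponents from 17 down to -17.
Step 2: Substitute t = -1. The i-th term has coefficient (-1)^i and exponent (m-i),
  so its value is (-1)^i * (-1)^(m-i) = (-1)^m = -1 for every i.
Step 3: All 35 terms equal -1, so Delta(-1) = 35 * (-1) = -35
Step 4: |Delta(-1)| = 35

35


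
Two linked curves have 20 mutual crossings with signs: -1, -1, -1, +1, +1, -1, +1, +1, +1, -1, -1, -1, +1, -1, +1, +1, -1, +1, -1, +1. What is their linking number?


Step 1: Count positive crossings: 10
Step 2: Count negative crossings: 10
Step 3: Sum of signs = 10 - 10 = 0
Step 4: Linking number = sum/2 = 0/2 = 0

0


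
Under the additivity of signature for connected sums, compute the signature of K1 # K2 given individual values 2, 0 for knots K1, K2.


The signature is additive under connected sum.
signature(K1 # K2) = (2) + (0)
= 2

2


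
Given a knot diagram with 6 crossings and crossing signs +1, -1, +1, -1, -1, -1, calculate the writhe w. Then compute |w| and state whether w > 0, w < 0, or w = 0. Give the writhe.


Step 1: Count positive crossings (+1).
Positive crossings: 2
Step 2: Count negative crossings (-1).
Negative crossings: 4
Step 3: Writhe = (positive) - (negative)
w = 2 - 4 = -2
Step 4: |w| = 2, and w is negative

-2


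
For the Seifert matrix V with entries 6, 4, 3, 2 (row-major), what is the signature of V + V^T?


Step 1: V + V^T = [[12, 7], [7, 4]]
Step 2: trace = 16, det = -1
Step 3: Discriminant = 16^2 - 4*(-1) = 260
Step 4: Eigenvalues: 16.0623, -0.0622577
Step 5: Signature = (# positive eigenvalues) - (# negative eigenvalues) = 0

0


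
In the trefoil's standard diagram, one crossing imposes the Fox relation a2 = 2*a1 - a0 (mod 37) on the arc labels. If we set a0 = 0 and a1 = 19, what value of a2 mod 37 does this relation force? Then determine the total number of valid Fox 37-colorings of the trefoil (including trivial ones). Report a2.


Step 1: Apply the given crossing relation 2*a1 - a0 - a2 = 0 (mod 37).
  a2 = 2*a1 - a0 mod 37
  a2 = 2*19 - 0 mod 37
  a2 = 38 - 0 mod 37
  a2 = 38 mod 37 = 1
Step 2: The trefoil has determinant 3.
  Number of Fox p-colorings (p prime) is p^2 if p = 3, else p.
  Since 37 does not divide 3, only trivial (constant) colorings exist.
  (So the trial a0 = 0, a1 = 19 with a0 != a1 does NOT extend to a valid coloring of the whole trefoil: the other two crossing relations require 3*(a1 - a0) = 0 (mod 37), which fails.)
  Total colorings = 37
Step 3: a2 = 1, total Fox 37-colorings = 37

1


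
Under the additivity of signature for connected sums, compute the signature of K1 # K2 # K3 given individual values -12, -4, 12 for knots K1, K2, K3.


The signature is additive under connected sum.
signature(K1 # K2 # K3) = (-12) + (-4) + (12)
= -4

-4


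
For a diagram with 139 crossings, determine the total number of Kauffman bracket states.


Each crossing contributes 2 choices (A-smoothing or B-smoothing).
Total states = 2^139 = 696898287454081973172991196020261297061888

696898287454081973172991196020261297061888


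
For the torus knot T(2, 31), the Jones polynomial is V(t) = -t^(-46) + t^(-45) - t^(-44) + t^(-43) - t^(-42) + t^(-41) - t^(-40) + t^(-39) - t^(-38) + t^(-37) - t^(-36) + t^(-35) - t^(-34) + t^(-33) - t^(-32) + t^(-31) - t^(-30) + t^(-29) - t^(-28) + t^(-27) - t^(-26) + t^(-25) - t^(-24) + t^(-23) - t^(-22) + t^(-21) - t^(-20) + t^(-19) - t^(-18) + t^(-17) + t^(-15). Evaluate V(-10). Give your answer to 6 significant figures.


Substituting t = -10 into V(t) = -t^(-46) + t^(-45) - t^(-44) + t^(-43) - t^(-42) + t^(-41) - t^(-40) + t^(-39) - t^(-38) + t^(-37) - t^(-36) + t^(-35) - t^(-34) + t^(-33) - t^(-32) + t^(-31) - t^(-30) + t^(-29) - t^(-28) + t^(-27) - t^(-26) + t^(-25) - t^(-24) + t^(-23) - t^(-22) + t^(-21) - t^(-20) + t^(-19) - t^(-18) + t^(-17) + t^(-15):
  (-)t^(-46) = -1e-46
  (+)t^(-45) = -1e-45
  (-)t^(-44) = -1e-44
  (+)t^(-43) = -1e-43
  (-)t^(-42) = -1e-42
  (+)t^(-41) = -1e-41
  (-)t^(-40) = -1e-40
  (+)t^(-39) = -1e-39
  (-)t^(-38) = -1e-38
  (+)t^(-37) = -1e-37
  (-)t^(-36) = -1e-36
  (+)t^(-35) = -1e-35
  (-)t^(-34) = -1e-34
  (+)t^(-33) = -1e-33
  (-)t^(-32) = -1e-32
  (+)t^(-31) = -1e-31
  (-)t^(-30) = -1e-30
  (+)t^(-29) = -1e-29
  (-)t^(-28) = -1e-28
  (+)t^(-27) = -1e-27
  (-)t^(-26) = -1e-26
  (+)t^(-25) = -1e-25
  (-)t^(-24) = -1e-24
  (+)t^(-23) = -1e-23
  (-)t^(-22) = -1e-22
  (+)t^(-21) = -1e-21
  (-)t^(-20) = -1e-20
  (+)t^(-19) = -1e-19
  (-)t^(-18) = -1e-18
  (+)t^(-17) = -1e-17
  (+)t^(-15) = -1e-15
Sum = (-1e-46) + (-1e-45) + (-1e-44) + (-1e-43) + (-1e-42) + (-1e-41) + (-1e-40) + (-1e-39) + (-1e-38) + (-1e-37) + (-1e-36) + (-1e-35) + (-1e-34) + (-1e-33) + (-1e-32) + (-1e-31) + (-1e-30) + (-1e-29) + (-1e-28) + (-1e-27) + (-1e-26) + (-1e-25) + (-1e-24) + (-1e-23) + (-1e-22) + (-1e-21) + (-1e-20) + (-1e-19) + (-1e-18) + (-1e-17) + (-1e-15)
= -1.011111111e-15
Rounded to 6 significant figures: -1.01111e-15

-1.01111e-15


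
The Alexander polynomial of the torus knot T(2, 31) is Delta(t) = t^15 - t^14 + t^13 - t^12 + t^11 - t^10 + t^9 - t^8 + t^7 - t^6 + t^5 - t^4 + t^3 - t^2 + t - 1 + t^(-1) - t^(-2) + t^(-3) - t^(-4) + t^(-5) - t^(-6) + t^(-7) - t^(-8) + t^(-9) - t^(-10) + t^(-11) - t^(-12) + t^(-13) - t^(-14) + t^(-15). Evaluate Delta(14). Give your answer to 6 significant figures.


Substituting t = 14 into Delta(t) = t^15 - t^14 + t^13 - t^12 + t^11 - t^10 + t^9 - t^8 + t^7 - t^6 + t^5 - t^4 + t^3 - t^2 + t - 1 + t^(-1) - t^(-2) + t^(-3) - t^(-4) + t^(-5) - t^(-6) + t^(-7) - t^(-8) + t^(-9) - t^(-10) + t^(-11) - t^(-12) + t^(-13) - t^(-14) + t^(-15):
Term values: (155568095557812224) + (-11112006825558016) + (793714773254144) + (-56693912375296) + (4049565169664) + (-289254654976) + (20661046784) + (-1475789056) + (105413504) + (-7529536) + (537824) + (-38416) + (2744) + (-196) + (14) + (-1) + (0.0714286) + (-0.00510204) + (0.000364431) + (-2.60308e-05) + (1.85934e-06) + (-1.3281e-07) + (9.48645e-09) + (-6.77604e-10) + (4.84003e-11) + (-3.45716e-12) + (2.4694e-13) + (-1.76386e-14) + (1.2599e-15) + (-8.99927e-17) + (6.42805e-18)
Sum = 1.451968892e+17
Rounded to 6 significant figures: 1.45197e+17

1.45197e+17


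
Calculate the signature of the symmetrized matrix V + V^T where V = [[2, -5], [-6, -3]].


Step 1: V + V^T = [[4, -11], [-11, -6]]
Step 2: trace = -2, det = -145
Step 3: Discriminant = (-2)^2 - 4*(-145) = 584
Step 4: Eigenvalues: 11.083, -13.083
Step 5: Signature = (# positive eigenvalues) - (# negative eigenvalues) = 0

0


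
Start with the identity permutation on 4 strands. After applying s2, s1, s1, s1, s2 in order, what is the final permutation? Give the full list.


Starting with identity [1, 2, 3, 4].
Apply generators in sequence:
  After s2: [1, 3, 2, 4]
  After s1: [3, 1, 2, 4]
  After s1: [1, 3, 2, 4]
  After s1: [3, 1, 2, 4]
  After s2: [3, 2, 1, 4]
Final permutation: [3, 2, 1, 4]

[3, 2, 1, 4]


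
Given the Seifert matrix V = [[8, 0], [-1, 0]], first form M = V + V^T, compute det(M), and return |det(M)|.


Step 1: Form V + V^T where V = [[8, 0], [-1, 0]]
  V^T = [[8, -1], [0, 0]]
  V + V^T = [[16, -1], [-1, 0]]
Step 2: det(V + V^T) = 16*0 - (-1)*(-1)
  = 0 - 1 = -1
Step 3: Knot determinant = |det(V + V^T)| = |-1| = 1

1


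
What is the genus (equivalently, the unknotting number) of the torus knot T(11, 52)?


For a torus knot T(p,q), both the unknotting number and genus equal (p-1)(q-1)/2.
= (11-1)(52-1)/2
= 10*51/2
= 510/2 = 255

255


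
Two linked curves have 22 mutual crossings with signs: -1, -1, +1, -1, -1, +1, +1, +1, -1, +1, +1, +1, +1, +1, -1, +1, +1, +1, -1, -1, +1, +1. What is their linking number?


Step 1: Count positive crossings: 14
Step 2: Count negative crossings: 8
Step 3: Sum of signs = 14 - 8 = 6
Step 4: Linking number = sum/2 = 6/2 = 3

3


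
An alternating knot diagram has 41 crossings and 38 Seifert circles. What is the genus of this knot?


For alternating knots, g = (c - s + 1)/2.
= (41 - 38 + 1)/2
= 4/2 = 2

2


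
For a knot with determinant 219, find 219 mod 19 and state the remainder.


Step 1: A knot is p-colorable if and only if p divides its determinant.
Step 2: Compute 219 mod 19.
219 = 11 * 19 + 10
Step 3: 219 mod 19 = 10
Step 4: The knot is 19-colorable: no

10


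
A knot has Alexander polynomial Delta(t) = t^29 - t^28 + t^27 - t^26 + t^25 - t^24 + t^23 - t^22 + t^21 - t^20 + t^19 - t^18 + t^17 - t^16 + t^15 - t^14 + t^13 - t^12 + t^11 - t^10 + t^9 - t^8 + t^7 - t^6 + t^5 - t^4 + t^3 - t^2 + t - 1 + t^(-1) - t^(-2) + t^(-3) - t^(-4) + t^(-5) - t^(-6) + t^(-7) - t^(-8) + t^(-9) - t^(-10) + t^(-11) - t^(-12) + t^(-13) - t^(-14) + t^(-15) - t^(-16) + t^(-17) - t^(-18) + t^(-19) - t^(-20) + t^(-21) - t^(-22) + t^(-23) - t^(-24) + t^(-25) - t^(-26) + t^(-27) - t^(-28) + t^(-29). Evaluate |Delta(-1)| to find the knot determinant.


Step 1: The polynomial has 59 terms with alternating signs, exponents from 29 down to -29.
Step 2: Substitute t = -1. The i-th term has coefficient (-1)^i and exponent (m-i),
  so its value is (-1)^i * (-1)^(m-i) = (-1)^m = -1 for every i.
Step 3: All 59 terms equal -1, so Delta(-1) = 59 * (-1) = -59
Step 4: |Delta(-1)| = 59

59


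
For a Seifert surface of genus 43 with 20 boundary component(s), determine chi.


chi = 2 - 2g - b
= 2 - 2*43 - 20
= 2 - 86 - 20 = -104

-104


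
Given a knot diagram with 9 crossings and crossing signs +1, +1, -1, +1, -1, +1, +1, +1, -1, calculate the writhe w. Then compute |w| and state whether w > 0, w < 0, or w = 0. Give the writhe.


Step 1: Count positive crossings (+1).
Positive crossings: 6
Step 2: Count negative crossings (-1).
Negative crossings: 3
Step 3: Writhe = (positive) - (negative)
w = 6 - 3 = 3
Step 4: |w| = 3, and w is positive

3


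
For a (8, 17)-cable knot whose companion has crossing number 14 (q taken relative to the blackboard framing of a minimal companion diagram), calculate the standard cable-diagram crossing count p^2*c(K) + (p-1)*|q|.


Step 1: Each of the c(K) crossings of the companion diagram becomes p*p = p^2 crossings among the p parallel strands, and each of the |q| twists s_1 s_2 ... s_(p-1) adds (p-1) crossings.
  Crossings = p^2 * c(K) + (p-1)*|q|
Step 2: = 8^2 * 14 + (8-1)*17
Step 3: = 64*14 + 7*17
Step 4: = 896 + 119 = 1015

1015


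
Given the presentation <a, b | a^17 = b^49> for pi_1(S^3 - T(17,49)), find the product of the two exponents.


The relation is a^17 = b^49.
Product of exponents = 17 * 49
= 833

833


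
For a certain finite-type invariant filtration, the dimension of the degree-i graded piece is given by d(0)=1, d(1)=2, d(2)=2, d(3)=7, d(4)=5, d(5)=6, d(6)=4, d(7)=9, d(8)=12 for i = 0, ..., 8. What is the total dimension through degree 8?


Total dimension = d(0) + d(1) + ... + d(8)
= 1 + 2 + 2 + 7 + 5 + 6 + 4 + 9 + 12
= 48

48


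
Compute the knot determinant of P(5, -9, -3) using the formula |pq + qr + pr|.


Step 1: Compute pq + qr + pr.
pq = 5*(-9) = -45
qr = (-9)*(-3) = 27
pr = 5*(-3) = -15
pq + qr + pr = -45 + 27 + (-15) = -33
Step 2: Take absolute value.
det(P(5,-9,-3)) = |-33| = 33

33


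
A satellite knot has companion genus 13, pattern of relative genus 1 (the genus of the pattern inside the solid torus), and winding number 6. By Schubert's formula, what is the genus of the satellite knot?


Schubert: g(satellite) = g_rel(pattern) + |winding| * g(companion),
where g_rel(pattern) is the genus of the pattern relative to the solid torus.
= 1 + 6 * 13
= 1 + 78 = 79

79


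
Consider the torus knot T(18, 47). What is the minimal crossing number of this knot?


For a torus knot T(p, q) with gcd(p,q)=1,
the crossing number is min(p*(q-1), q*(p-1)).
p*(q-1) = 18*46 = 828
q*(p-1) = 47*17 = 799
min(828, 799) = 799

799


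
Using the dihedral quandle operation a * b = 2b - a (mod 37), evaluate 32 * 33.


32 * 33 = 2*33 - 32 mod 37
= 66 - 32 mod 37
= 34 mod 37 = 34

34


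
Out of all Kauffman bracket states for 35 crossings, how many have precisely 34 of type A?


We choose which 34 of 35 crossings get A-smoothings.
C(35, 34) = 35! / (34! * 1!)
= 35

35


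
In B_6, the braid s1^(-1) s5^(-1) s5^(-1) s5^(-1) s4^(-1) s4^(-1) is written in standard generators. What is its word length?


The word length counts the number of generators (including inverses).
Listing each generator: s1^(-1), s5^(-1), s5^(-1), s5^(-1), s4^(-1), s4^(-1)
There are 6 generators in this braid word.

6


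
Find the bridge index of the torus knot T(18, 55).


The bridge number of T(p,q) is min(p,q).
min(18, 55) = 18

18


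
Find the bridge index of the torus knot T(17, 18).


The bridge number of T(p,q) is min(p,q).
min(17, 18) = 17

17


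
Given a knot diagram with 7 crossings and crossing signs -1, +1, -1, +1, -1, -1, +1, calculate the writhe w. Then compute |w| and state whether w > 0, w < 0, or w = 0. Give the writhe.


Step 1: Count positive crossings (+1).
Positive crossings: 3
Step 2: Count negative crossings (-1).
Negative crossings: 4
Step 3: Writhe = (positive) - (negative)
w = 3 - 4 = -1
Step 4: |w| = 1, and w is negative

-1


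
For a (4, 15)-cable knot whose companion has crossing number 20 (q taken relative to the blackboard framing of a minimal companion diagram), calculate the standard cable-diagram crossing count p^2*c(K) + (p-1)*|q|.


Step 1: Each of the c(K) crossings of the companion diagram becomes p*p = p^2 crossings among the p parallel strands, and each of the |q| twists s_1 s_2 ... s_(p-1) adds (p-1) crossings.
  Crossings = p^2 * c(K) + (p-1)*|q|
Step 2: = 4^2 * 20 + (4-1)*15
Step 3: = 16*20 + 3*15
Step 4: = 320 + 45 = 365

365


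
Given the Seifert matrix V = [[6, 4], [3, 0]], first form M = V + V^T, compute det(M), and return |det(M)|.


Step 1: Form V + V^T where V = [[6, 4], [3, 0]]
  V^T = [[6, 3], [4, 0]]
  V + V^T = [[12, 7], [7, 0]]
Step 2: det(V + V^T) = 12*0 - 7*7
  = 0 - 49 = -49
Step 3: Knot determinant = |det(V + V^T)| = |-49| = 49

49


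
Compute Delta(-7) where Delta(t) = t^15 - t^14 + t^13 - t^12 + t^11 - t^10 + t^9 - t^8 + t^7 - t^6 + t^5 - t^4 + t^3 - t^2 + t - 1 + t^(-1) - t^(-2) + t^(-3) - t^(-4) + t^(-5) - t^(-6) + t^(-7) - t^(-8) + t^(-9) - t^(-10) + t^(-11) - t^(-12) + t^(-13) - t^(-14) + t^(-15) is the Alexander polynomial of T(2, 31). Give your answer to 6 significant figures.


Substituting t = -7 into Delta(t) = t^15 - t^14 + t^13 - t^12 + t^11 - t^10 + t^9 - t^8 + t^7 - t^6 + t^5 - t^4 + t^3 - t^2 + t - 1 + t^(-1) - t^(-2) + t^(-3) - t^(-4) + t^(-5) - t^(-6) + t^(-7) - t^(-8) + t^(-9) - t^(-10) + t^(-11) - t^(-12) + t^(-13) - t^(-14) + t^(-15):
Term values: (-4747561509943) + (-678223072849) + (-96889010407) + (-13841287201) + (-1977326743) + (-282475249) + (-40353607) + (-5764801) + (-823543) + (-117649) + (-16807) + (-2401) + (-343) + (-49) + (-7) + (-1) + (-0.142857) + (-0.0204082) + (-0.00291545) + (-0.000416493) + (-5.9499e-05) + (-8.49986e-06) + (-1.21427e-06) + (-1.73467e-07) + (-2.47809e-08) + (-3.54013e-09) + (-5.05733e-10) + (-7.22476e-11) + (-1.03211e-11) + (-1.47444e-12) + (-2.10634e-13)
Sum = -5.538821762e+12
Rounded to 6 significant figures: -5.53882e+12

-5.53882e+12


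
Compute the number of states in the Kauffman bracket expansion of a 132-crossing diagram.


Each crossing contributes 2 choices (A-smoothing or B-smoothing).
Total states = 2^132 = 5444517870735015415413993718908291383296

5444517870735015415413993718908291383296


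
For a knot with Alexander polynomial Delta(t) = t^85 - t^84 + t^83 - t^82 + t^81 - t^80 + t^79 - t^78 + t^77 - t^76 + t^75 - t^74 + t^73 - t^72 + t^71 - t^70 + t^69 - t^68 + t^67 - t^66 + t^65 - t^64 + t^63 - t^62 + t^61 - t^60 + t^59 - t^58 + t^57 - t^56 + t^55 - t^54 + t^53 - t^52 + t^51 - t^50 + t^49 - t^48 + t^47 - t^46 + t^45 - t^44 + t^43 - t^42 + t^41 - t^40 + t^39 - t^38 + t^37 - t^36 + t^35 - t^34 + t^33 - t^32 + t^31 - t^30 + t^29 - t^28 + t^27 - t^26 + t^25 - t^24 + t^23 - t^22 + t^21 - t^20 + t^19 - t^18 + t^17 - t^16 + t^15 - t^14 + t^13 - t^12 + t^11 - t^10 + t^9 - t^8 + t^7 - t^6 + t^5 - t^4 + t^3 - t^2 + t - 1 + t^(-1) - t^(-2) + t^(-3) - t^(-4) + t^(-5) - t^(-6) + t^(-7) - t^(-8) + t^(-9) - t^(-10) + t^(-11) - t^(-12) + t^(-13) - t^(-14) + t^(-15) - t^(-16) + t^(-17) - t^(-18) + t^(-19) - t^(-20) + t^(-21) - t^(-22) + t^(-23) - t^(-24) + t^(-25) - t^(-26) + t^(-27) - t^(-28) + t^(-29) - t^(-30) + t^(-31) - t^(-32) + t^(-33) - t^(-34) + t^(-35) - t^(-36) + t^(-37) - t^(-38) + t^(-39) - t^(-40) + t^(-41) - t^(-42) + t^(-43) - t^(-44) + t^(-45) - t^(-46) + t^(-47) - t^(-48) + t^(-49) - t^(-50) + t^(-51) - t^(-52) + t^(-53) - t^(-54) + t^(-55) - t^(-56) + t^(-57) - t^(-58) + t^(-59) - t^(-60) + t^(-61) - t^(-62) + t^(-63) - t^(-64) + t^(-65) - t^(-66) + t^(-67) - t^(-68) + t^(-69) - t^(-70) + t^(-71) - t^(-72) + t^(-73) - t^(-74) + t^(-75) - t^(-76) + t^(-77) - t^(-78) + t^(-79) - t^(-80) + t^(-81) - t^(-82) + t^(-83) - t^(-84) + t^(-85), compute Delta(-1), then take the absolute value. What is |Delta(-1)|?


Step 1: The polynomial has 171 terms with alternating signs, exponents from 85 down to -85.
Step 2: Substitute t = -1. The i-th term has coefficient (-1)^i and exponent (m-i),
  so its value is (-1)^i * (-1)^(m-i) = (-1)^m = -1 for every i.
Step 3: All 171 terms equal -1, so Delta(-1) = 171 * (-1) = -171
Step 4: |Delta(-1)| = 171

171


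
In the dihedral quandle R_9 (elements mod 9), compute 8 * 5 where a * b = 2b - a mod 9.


8 * 5 = 2*5 - 8 mod 9
= 10 - 8 mod 9
= 2 mod 9 = 2

2


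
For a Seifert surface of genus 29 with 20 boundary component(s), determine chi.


chi = 2 - 2g - b
= 2 - 2*29 - 20
= 2 - 58 - 20 = -76

-76


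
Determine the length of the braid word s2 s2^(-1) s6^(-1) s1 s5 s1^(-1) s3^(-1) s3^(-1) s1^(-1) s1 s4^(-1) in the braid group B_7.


The word length counts the number of generators (including inverses).
Listing each generator: s2, s2^(-1), s6^(-1), s1, s5, s1^(-1), s3^(-1), s3^(-1), s1^(-1), s1, s4^(-1)
There are 11 generators in this braid word.

11


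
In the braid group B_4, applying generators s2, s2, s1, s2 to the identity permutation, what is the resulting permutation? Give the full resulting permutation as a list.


Starting with identity [1, 2, 3, 4].
Apply generators in sequence:
  After s2: [1, 3, 2, 4]
  After s2: [1, 2, 3, 4]
  After s1: [2, 1, 3, 4]
  After s2: [2, 3, 1, 4]
Final permutation: [2, 3, 1, 4]

[2, 3, 1, 4]


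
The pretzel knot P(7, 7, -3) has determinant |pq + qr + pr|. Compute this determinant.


Step 1: Compute pq + qr + pr.
pq = 7*7 = 49
qr = 7*(-3) = -21
pr = 7*(-3) = -21
pq + qr + pr = 49 + (-21) + (-21) = 7
Step 2: Take absolute value.
det(P(7,7,-3)) = |7| = 7

7


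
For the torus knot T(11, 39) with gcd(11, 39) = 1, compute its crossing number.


For a torus knot T(p, q) with gcd(p,q)=1,
the crossing number is min(p*(q-1), q*(p-1)).
p*(q-1) = 11*38 = 418
q*(p-1) = 39*10 = 390
min(418, 390) = 390

390


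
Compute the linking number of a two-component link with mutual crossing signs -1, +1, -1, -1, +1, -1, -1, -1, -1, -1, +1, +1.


Step 1: Count positive crossings: 4
Step 2: Count negative crossings: 8
Step 3: Sum of signs = 4 - 8 = -4
Step 4: Linking number = sum/2 = -4/2 = -2

-2


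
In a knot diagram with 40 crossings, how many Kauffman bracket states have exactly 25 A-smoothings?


We choose which 25 of 40 crossings get A-smoothings.
C(40, 25) = 40! / (25! * 15!)
= 40225345056

40225345056


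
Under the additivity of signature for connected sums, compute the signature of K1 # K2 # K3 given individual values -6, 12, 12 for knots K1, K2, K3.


The signature is additive under connected sum.
signature(K1 # K2 # K3) = (-6) + (12) + (12)
= 18

18


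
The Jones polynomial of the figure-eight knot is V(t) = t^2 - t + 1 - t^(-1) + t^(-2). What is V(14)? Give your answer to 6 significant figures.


Substituting t = 14 into V(t) = t^2 - t + 1 - t^(-1) + t^(-2):
  (+)t^(2) = 196
  (-)t^(1) = -14
  (+)t^(0) = 1
  (-)t^(-1) = -0.0714286
  (+)t^(-2) = 0.00510204
Sum = (196) + (-14) + (1) + (-0.0714286) + (0.00510204)
= 182.9336735
Rounded to 6 significant figures: 182.934

182.934


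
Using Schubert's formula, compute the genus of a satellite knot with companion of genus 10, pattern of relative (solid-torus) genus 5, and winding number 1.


Schubert: g(satellite) = g_rel(pattern) + |winding| * g(companion),
where g_rel(pattern) is the genus of the pattern relative to the solid torus.
= 5 + 1 * 10
= 5 + 10 = 15

15


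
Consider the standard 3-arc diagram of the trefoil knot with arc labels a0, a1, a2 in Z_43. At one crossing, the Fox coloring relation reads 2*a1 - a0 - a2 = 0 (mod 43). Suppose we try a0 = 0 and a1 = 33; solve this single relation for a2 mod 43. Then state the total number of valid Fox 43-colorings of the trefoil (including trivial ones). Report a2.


Step 1: Apply the given crossing relation 2*a1 - a0 - a2 = 0 (mod 43).
  a2 = 2*a1 - a0 mod 43
  a2 = 2*33 - 0 mod 43
  a2 = 66 - 0 mod 43
  a2 = 66 mod 43 = 23
Step 2: The trefoil has determinant 3.
  Number of Fox p-colorings (p prime) is p^2 if p = 3, else p.
  Since 43 does not divide 3, only trivial (constant) colorings exist.
  (So the trial a0 = 0, a1 = 33 with a0 != a1 does NOT extend to a valid coloring of the whole trefoil: the other two crossing relations require 3*(a1 - a0) = 0 (mod 43), which fails.)
  Total colorings = 43
Step 3: a2 = 23, total Fox 43-colorings = 43

23


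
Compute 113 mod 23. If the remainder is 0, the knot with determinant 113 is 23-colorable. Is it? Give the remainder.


Step 1: A knot is p-colorable if and only if p divides its determinant.
Step 2: Compute 113 mod 23.
113 = 4 * 23 + 21
Step 3: 113 mod 23 = 21
Step 4: The knot is 23-colorable: no

21


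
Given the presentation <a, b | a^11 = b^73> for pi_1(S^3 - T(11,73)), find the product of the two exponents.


The relation is a^11 = b^73.
Product of exponents = 11 * 73
= 803

803


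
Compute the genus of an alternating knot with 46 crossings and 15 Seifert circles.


For alternating knots, g = (c - s + 1)/2.
= (46 - 15 + 1)/2
= 32/2 = 16

16


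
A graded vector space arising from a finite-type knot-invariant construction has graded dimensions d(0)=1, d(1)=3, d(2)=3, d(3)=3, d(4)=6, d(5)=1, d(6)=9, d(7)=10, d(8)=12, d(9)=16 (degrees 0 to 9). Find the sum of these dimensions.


Total dimension = d(0) + d(1) + ... + d(9)
= 1 + 3 + 3 + 3 + 6 + 1 + 9 + 10 + 12 + 16
= 64

64


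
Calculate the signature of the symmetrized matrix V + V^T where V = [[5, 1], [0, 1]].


Step 1: V + V^T = [[10, 1], [1, 2]]
Step 2: trace = 12, det = 19
Step 3: Discriminant = 12^2 - 4*19 = 68
Step 4: Eigenvalues: 10.1231, 1.87689
Step 5: Signature = (# positive eigenvalues) - (# negative eigenvalues) = 2

2


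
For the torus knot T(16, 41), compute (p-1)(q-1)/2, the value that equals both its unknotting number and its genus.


For a torus knot T(p,q), both the unknotting number and genus equal (p-1)(q-1)/2.
= (16-1)(41-1)/2
= 15*40/2
= 600/2 = 300

300


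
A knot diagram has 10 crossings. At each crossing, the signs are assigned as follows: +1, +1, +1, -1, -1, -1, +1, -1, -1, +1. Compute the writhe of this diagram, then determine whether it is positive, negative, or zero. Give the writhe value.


Step 1: Count positive crossings (+1).
Positive crossings: 5
Step 2: Count negative crossings (-1).
Negative crossings: 5
Step 3: Writhe = (positive) - (negative)
w = 5 - 5 = 0
Step 4: |w| = 0, and w is zero

0


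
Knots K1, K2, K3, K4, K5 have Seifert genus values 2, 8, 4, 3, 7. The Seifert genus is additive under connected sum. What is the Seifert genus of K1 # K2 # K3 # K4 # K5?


The Seifert genus is additive under connected sum.
Seifert genus(K1 # K2 # K3 # K4 # K5) = (2) + (8) + (4) + (3) + (7)
= 24

24


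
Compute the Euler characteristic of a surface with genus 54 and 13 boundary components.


chi = 2 - 2g - b
= 2 - 2*54 - 13
= 2 - 108 - 13 = -119

-119


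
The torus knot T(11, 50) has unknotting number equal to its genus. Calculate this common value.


For a torus knot T(p,q), both the unknotting number and genus equal (p-1)(q-1)/2.
= (11-1)(50-1)/2
= 10*49/2
= 490/2 = 245

245


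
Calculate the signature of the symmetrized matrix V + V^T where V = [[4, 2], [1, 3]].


Step 1: V + V^T = [[8, 3], [3, 6]]
Step 2: trace = 14, det = 39
Step 3: Discriminant = 14^2 - 4*39 = 40
Step 4: Eigenvalues: 10.1623, 3.83772
Step 5: Signature = (# positive eigenvalues) - (# negative eigenvalues) = 2

2


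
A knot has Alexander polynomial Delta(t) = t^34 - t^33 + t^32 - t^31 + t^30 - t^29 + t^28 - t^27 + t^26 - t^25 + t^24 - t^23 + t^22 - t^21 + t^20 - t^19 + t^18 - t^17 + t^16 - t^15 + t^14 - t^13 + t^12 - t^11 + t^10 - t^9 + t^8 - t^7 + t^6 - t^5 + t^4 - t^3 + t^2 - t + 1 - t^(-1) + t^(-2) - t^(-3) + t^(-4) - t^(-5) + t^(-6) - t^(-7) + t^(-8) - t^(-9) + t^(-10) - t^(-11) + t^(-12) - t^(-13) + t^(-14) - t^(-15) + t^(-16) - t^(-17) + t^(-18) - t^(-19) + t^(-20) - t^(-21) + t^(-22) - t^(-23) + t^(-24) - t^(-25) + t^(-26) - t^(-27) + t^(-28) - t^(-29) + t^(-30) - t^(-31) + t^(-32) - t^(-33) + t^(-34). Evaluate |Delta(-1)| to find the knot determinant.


Step 1: The polynomial has 69 terms with alternating signs, exponents from 34 down to -34.
Step 2: Substitute t = -1. The i-th term has coefficient (-1)^i and exponent (m-i),
  so its value is (-1)^i * (-1)^(m-i) = (-1)^m = 1 for every i.
Step 3: All 69 terms equal 1, so Delta(-1) = 69 * (1) = 69
Step 4: |Delta(-1)| = 69

69


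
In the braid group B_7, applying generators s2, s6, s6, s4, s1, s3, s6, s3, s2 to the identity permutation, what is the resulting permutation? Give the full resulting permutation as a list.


Starting with identity [1, 2, 3, 4, 5, 6, 7].
Apply generators in sequence:
  After s2: [1, 3, 2, 4, 5, 6, 7]
  After s6: [1, 3, 2, 4, 5, 7, 6]
  After s6: [1, 3, 2, 4, 5, 6, 7]
  After s4: [1, 3, 2, 5, 4, 6, 7]
  After s1: [3, 1, 2, 5, 4, 6, 7]
  After s3: [3, 1, 5, 2, 4, 6, 7]
  After s6: [3, 1, 5, 2, 4, 7, 6]
  After s3: [3, 1, 2, 5, 4, 7, 6]
  After s2: [3, 2, 1, 5, 4, 7, 6]
Final permutation: [3, 2, 1, 5, 4, 7, 6]

[3, 2, 1, 5, 4, 7, 6]


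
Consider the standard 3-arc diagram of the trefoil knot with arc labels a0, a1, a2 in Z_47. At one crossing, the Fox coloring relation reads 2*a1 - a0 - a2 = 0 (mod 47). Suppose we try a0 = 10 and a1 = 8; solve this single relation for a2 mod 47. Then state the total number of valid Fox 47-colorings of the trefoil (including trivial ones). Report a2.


Step 1: Apply the given crossing relation 2*a1 - a0 - a2 = 0 (mod 47).
  a2 = 2*a1 - a0 mod 47
  a2 = 2*8 - 10 mod 47
  a2 = 16 - 10 mod 47
  a2 = 6 mod 47 = 6
Step 2: The trefoil has determinant 3.
  Number of Fox p-colorings (p prime) is p^2 if p = 3, else p.
  Since 47 does not divide 3, only trivial (constant) colorings exist.
  (So the trial a0 = 10, a1 = 8 with a0 != a1 does NOT extend to a valid coloring of the whole trefoil: the other two crossing relations require 3*(a1 - a0) = 0 (mod 47), which fails.)
  Total colorings = 47
Step 3: a2 = 6, total Fox 47-colorings = 47

6


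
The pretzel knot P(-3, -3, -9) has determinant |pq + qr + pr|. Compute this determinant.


Step 1: Compute pq + qr + pr.
pq = (-3)*(-3) = 9
qr = (-3)*(-9) = 27
pr = (-3)*(-9) = 27
pq + qr + pr = 9 + 27 + 27 = 63
Step 2: Take absolute value.
det(P(-3,-3,-9)) = |63| = 63

63


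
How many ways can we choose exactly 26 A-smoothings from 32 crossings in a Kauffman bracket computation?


We choose which 26 of 32 crossings get A-smoothings.
C(32, 26) = 32! / (26! * 6!)
= 906192

906192


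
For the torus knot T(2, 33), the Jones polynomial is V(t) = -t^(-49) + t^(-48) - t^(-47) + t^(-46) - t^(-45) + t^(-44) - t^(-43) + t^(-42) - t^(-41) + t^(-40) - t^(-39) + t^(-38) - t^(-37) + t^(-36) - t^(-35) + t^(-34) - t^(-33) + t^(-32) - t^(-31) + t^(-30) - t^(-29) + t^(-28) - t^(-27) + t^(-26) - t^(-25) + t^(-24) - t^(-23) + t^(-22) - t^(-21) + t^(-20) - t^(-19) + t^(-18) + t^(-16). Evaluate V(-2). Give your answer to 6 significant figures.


Substituting t = -2 into V(t) = -t^(-49) + t^(-48) - t^(-47) + t^(-46) - t^(-45) + t^(-44) - t^(-43) + t^(-42) - t^(-41) + t^(-40) - t^(-39) + t^(-38) - t^(-37) + t^(-36) - t^(-35) + t^(-34) - t^(-33) + t^(-32) - t^(-31) + t^(-30) - t^(-29) + t^(-28) - t^(-27) + t^(-26) - t^(-25) + t^(-24) - t^(-23) + t^(-22) - t^(-21) + t^(-20) - t^(-19) + t^(-18) + t^(-16):
  (-)t^(-49) = 1.77636e-15
  (+)t^(-48) = 3.55271e-15
  (-)t^(-47) = 7.10543e-15
  (+)t^(-46) = 1.42109e-14
  (-)t^(-45) = 2.84217e-14
  (+)t^(-44) = 5.68434e-14
  (-)t^(-43) = 1.13687e-13
  (+)t^(-42) = 2.27374e-13
  (-)t^(-41) = 4.54747e-13
  (+)t^(-40) = 9.09495e-13
  (-)t^(-39) = 1.81899e-12
  (+)t^(-38) = 3.63798e-12
  (-)t^(-37) = 7.27596e-12
  (+)t^(-36) = 1.45519e-11
  (-)t^(-35) = 2.91038e-11
  (+)t^(-34) = 5.82077e-11
  (-)t^(-33) = 1.16415e-10
  (+)t^(-32) = 2.32831e-10
  (-)t^(-31) = 4.65661e-10
  (+)t^(-30) = 9.31323e-10
  (-)t^(-29) = 1.86265e-09
  (+)t^(-28) = 3.72529e-09
  (-)t^(-27) = 7.45058e-09
  (+)t^(-26) = 1.49012e-08
  (-)t^(-25) = 2.98023e-08
  (+)t^(-24) = 5.96046e-08
  (-)t^(-23) = 1.19209e-07
  (+)t^(-22) = 2.38419e-07
  (-)t^(-21) = 4.76837e-07
  (+)t^(-20) = 9.53674e-07
  (-)t^(-19) = 1.90735e-06
  (+)t^(-18) = 3.8147e-06
  (+)t^(-16) = 1.52588e-05
Sum = (1.77636e-15) + (3.55271e-15) + (7.10543e-15) + (1.42109e-14) + (2.84217e-14) + (5.68434e-14) + (1.13687e-13) + (2.27374e-13) + (4.54747e-13) + (9.09495e-13) + (1.81899e-12) + (3.63798e-12) + (7.27596e-12) + (1.45519e-11) + (2.91038e-11) + (5.82077e-11) + (1.16415e-10) + (2.32831e-10) + (4.65661e-10) + (9.31323e-10) + (1.86265e-09) + (3.72529e-09) + (7.45058e-09) + (1.49012e-08) + (2.98023e-08) + (5.96046e-08) + (1.19209e-07) + (2.38419e-07) + (4.76837e-07) + (9.53674e-07) + (1.90735e-06) + (3.8147e-06) + (1.52588e-05)
= 2.288818359e-05
Rounded to 6 significant figures: 2.28882e-05

2.28882e-05
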